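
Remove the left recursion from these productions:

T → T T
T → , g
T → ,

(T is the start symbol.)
T → , g T'
T → , T'
T' → T T'
T' → ε

T is directly left-recursive. The standard transformation for
  A → A α₁ | ... | A α_m | β₁ | ... | β_n
is
  A  → β₁ A' | ... | β_n A'
  A' → α₁ A' | ... | α_m A' | ε

T → , g becomes T → , g T'
T → , becomes T → , T'
T → T T becomes T' → T T'
Add T' → ε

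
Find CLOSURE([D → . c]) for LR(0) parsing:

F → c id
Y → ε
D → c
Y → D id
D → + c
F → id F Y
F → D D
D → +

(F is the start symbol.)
{ [D → . c] }

To compute CLOSURE, for each item [A → α.Bβ] where B is a non-terminal, add [B → .γ] for all productions B → γ; repeat for the newly added items until nothing changes.

Start with: [D → . c]
The dot precedes the terminal c, so nothing is added.

CLOSURE = { [D → . c] }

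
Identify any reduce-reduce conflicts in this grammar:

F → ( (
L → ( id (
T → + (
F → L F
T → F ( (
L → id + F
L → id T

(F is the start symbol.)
No reduce-reduce conflicts

Augment with F' → F and build the canonical LR(0) collection (I0 = CLOSURE({[F' → . F]}), then GOTO on every symbol after a dot until no new states appear). It has 16 states:
  I0: { [F → . ( (], [F → . L F], [F' → . F], [L → . ( id (], [L → . id + F], [L → . id T] }  — shift
  I1: { [F → ( . (], [L → ( . id (] }  — shift
  I2: { [F' → F .] }  — accept
  I3: { [F → . ( (], [F → . L F], [F → L . F], [L → . ( id (], [L → . id + F], [L → . id T] }  — shift
  I4: { [F → . ( (], [F → . L F], [L → . ( id (], [L → . id + F], [L → . id T], [L → id . + F], [L → id . T], [T → . + (], [T → . F ( (] }  — shift
  I5: { [F → . ( (], [F → . L F], [L → . ( id (], [L → . id + F], [L → . id T], [L → id + . F], [T → + . (] }  — shift
  I6: { [T → F . ( (] }  — shift
  I7: { [L → id T .] }  — reduce
  I8: { [T → F ( . (] }  — shift
  I9: { [T → F ( ( .] }  — reduce
  I10: { [F → ( . (], [L → ( . id (], [T → + ( .] }  — shift, reduce
  I11: { [L → id + F .] }  — reduce
  I12: { [F → ( ( .] }  — reduce
  I13: { [L → ( id . (] }  — shift
  I14: { [L → ( id ( .] }  — reduce
  I15: { [F → L F .] }  — reduce

No state contains more than one complete item.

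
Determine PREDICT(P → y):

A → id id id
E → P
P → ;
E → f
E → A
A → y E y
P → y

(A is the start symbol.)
PREDICT(P → y) = (FIRST(RHS) \ {ε}) ∪ (FOLLOW(P) if ε ∈ FIRST(RHS), i.e. RHS ⇒* ε)
FIRST(y) = { 'y' }
ε ∉ FIRST(y), so FOLLOW(P) is not added.
PREDICT(P → y) = { 'y' }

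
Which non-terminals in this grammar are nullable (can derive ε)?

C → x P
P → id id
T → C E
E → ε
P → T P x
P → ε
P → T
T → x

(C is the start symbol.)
A non-terminal is nullable if it can derive ε (the empty string): either it has an ε-production, or it has a production whose right-hand side consists entirely of nullable non-terminals.

ε-productions: E → ε, P → ε
So E, P are immediately nullable.
No further non-terminal can be added: every production for the remaining non-terminals contains a terminal or a non-nullable non-terminal.
Nullable = { 'E', 'P' }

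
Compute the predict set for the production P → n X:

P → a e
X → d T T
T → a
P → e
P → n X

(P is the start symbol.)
{ 'n' }

PREDICT(P → n X) = (FIRST(RHS) \ {ε}) ∪ (FOLLOW(P) if ε ∈ FIRST(RHS), i.e. RHS ⇒* ε)
FIRST(n X) = { 'n' }
ε ∉ FIRST(n X), so FOLLOW(P) is not added.
PREDICT(P → n X) = { 'n' }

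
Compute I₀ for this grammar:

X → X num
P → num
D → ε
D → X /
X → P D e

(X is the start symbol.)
{ [P → . num], [X → . P D e], [X → . X num], [X' → . X] }

First, augment the grammar with X' → X
I₀ = CLOSURE({ [X' → . X] }):
  [X' → . X] has the dot before X: add [X → . X num], [X → . P D e]
  [X → . P D e] has the dot before P: add [P → . num]
No further items can be added.

I₀ = { [P → . num], [X → . P D e], [X → . X num], [X' → . X] }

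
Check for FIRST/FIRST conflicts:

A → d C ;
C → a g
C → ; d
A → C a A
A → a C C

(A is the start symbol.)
FIRST sets of the non-terminals at (or reachable through a nullable prefix from) the front of some alternative:
  FIRST(C) = { ';', 'a' }

Productions for A:
  A → d C ;: FIRST = { 'd' }
  A → C a A: FIRST = { ';', 'a' }
  A → a C C: FIRST = { 'a' }
Productions for C:
  C → a g: FIRST = { 'a' }
  C → ; d: FIRST = { ';' }

Conflict for A: A → C a A and A → a C C
  Overlap: { 'a' }

Answer: Yes. A → C a A / A → a C C on { 'a' }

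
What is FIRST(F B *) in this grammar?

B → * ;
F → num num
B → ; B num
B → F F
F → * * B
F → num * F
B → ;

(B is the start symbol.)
{ '*', 'num' }

FIRST sets of the non-terminals involved (from the grammar, by fixed-point iteration):
  FIRST(F) = { '*', 'num' }

To compute FIRST(F B *), process the symbols left to right:
Symbol F is a non-terminal. Add FIRST(F) \ {ε} = { '*', 'num' }
F is not nullable (ε ∉ FIRST(F)), so stop here.
FIRST(F B *) = { '*', 'num' }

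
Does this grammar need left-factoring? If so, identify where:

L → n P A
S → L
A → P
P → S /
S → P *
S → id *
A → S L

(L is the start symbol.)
Left-factoring is needed when two productions for the same non-terminal
share a common prefix on the right-hand side.

Productions for S:
  S → L
  S → P *
  S → id *
Productions for A:
  A → P
  A → S L

No common prefixes found.

Answer: No, left-factoring is not needed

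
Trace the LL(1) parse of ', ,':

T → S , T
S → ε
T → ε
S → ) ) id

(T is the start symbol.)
Stack is shown with the top on the left.

Stack    Input  Action
----------------------
T $      , , $  output T → S , T
S , T $  , , $  output S → ε
, T $    , , $  match ','
T $      , $    output T → S , T
S , T $  , $    output S → ε
, T $    , $    match ','
T $      $      output T → ε
$        $      accept

The string is accepted.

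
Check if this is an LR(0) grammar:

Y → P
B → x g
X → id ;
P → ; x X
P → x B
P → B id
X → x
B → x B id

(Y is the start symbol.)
No. Shift-reduce conflict between [P → x B .] and [B → x B . id]

A grammar is LR(0) if no state in the canonical LR(0) collection has:
  - both a shift item (dot before a terminal) and a complete item (shift-reduce conflict), or
  - two or more complete items (reduce-reduce conflict; the accept item [Y' → Y .] counts as a complete item here).

Augment with Y' → Y and build the canonical LR(0) collection (I0 = CLOSURE({[Y' → . Y]}), then GOTO on every symbol after a dot until no new states appear). It has 17 states:
  I0: { [B → . x B id], [B → . x g], [P → . ; x X], [P → . B id], [P → . x B], [Y → . P], [Y' → . Y] }  — shift
  I1: { [P → ; . x X] }  — shift
  I2: { [P → B . id] }  — shift
  I3: { [Y → P .] }  — reduce
  I4: { [Y' → Y .] }  — accept
  I5: { [B → . x B id], [B → . x g], [B → x . B id], [B → x . g], [P → x . B] }  — shift
  I6: { [B → x B . id], [P → x B .] }  — shift, reduce
  I7: { [B → x g .] }  — reduce
  I8: { [B → . x B id], [B → . x g], [B → x . B id], [B → x . g] }  — shift
  I9: { [B → x B . id] }  — shift
  I10: { [B → x B id .] }  — reduce
  I11: { [P → B id .] }  — reduce
  I12: { [P → ; x . X], [X → . id ;], [X → . x] }  — shift
  I13: { [P → ; x X .] }  — reduce
  I14: { [X → id . ;] }  — shift
  I15: { [X → x .] }  — reduce
  I16: { [X → id ; .] }  — reduce

Conflict in state I6:
  Shift-reduce conflict between [P → x B .] and [B → x B . id]
So the grammar is NOT LR(0).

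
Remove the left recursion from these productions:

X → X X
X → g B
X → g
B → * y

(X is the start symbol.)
X → g B X'
X → g X'
X' → X X'
X' → ε
B → * y

X is directly left-recursive. The standard transformation for
  A → A α₁ | ... | A α_m | β₁ | ... | β_n
is
  A  → β₁ A' | ... | β_n A'
  A' → α₁ A' | ... | α_m A' | ε

X → g B becomes X → g B X'
X → g becomes X → g X'
X → X X becomes X' → X X'
Add X' → ε

Productions for other non-terminals are unchanged:
  B → * y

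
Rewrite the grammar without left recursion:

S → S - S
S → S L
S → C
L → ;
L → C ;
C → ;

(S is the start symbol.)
S is directly left-recursive. The standard transformation for
  A → A α₁ | ... | A α_m | β₁ | ... | β_n
is
  A  → β₁ A' | ... | β_n A'
  A' → α₁ A' | ... | α_m A' | ε

S → C becomes S → C S'
S → S - S becomes S' → - S S'
S → S L becomes S' → L S'
Add S' → ε

Productions for other non-terminals are unchanged:
  L → ;
  L → C ;
  C → ;

Resulting grammar:
S → C S'
S' → - S S'
S' → L S'
S' → ε
L → ;
L → C ;
C → ;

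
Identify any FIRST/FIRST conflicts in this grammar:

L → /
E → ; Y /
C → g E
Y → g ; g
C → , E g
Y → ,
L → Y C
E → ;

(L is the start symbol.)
Yes. E → ';' Y '/' / E → ';' on { ';' }

A FIRST/FIRST conflict occurs when two productions N → α and N → β for the same non-terminal have FIRST(α) ∩ FIRST(β) ≠ ∅ (with ε ∈ FIRST of a nullable right-hand side, so two nullable alternatives also conflict).

FIRST sets of the non-terminals at (or reachable through a nullable prefix from) the front of some alternative:
  FIRST(Y) = { ',', 'g' }

Productions for L:
  L → /: FIRST = { '/' }
  L → Y C: FIRST = { ',', 'g' }
Productions for E:
  E → ; Y /: FIRST = { ';' }
  E → ;: FIRST = { ';' }
Productions for C:
  C → g E: FIRST = { 'g' }
  C → , E g: FIRST = { ',' }
Productions for Y:
  Y → g ; g: FIRST = { 'g' }
  Y → ,: FIRST = { ',' }

Conflict for E: E → ; Y / and E → ;
  Overlap: { ';' }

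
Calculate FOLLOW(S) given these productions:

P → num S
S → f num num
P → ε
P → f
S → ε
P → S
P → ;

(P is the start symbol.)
In P → num S: S is at the end, add FOLLOW(P)
In P → S: S is at the end, add FOLLOW(P)

The FOLLOW sets referred to above (computed the same way, to a fixed point):
  FOLLOW(P) = { $ }

Taking the union: FOLLOW(S) = { $ }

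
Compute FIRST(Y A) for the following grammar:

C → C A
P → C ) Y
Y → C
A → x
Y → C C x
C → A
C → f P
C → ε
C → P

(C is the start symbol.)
{ ')', 'f', 'x' }

FIRST sets of the non-terminals involved (from the grammar, by fixed-point iteration):
  FIRST(Y) = { ')', 'f', 'x', ε }
  FIRST(A) = { 'x' }

To compute FIRST(Y A), process the symbols left to right:
Symbol Y is a non-terminal. Add FIRST(Y) \ {ε} = { ')', 'f', 'x' }
Y is nullable (ε ∈ FIRST(Y)), continue to the next symbol.
Symbol A is a non-terminal. Add FIRST(A) \ {ε} = { 'x' }
A is not nullable (ε ∉ FIRST(A)), so stop here.
FIRST(Y A) = { ')', 'f', 'x' }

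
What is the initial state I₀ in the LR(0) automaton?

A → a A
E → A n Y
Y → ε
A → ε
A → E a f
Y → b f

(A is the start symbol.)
{ [A → . E a f], [A → . a A], [A → .], [A' → . A], [E → . A n Y] }

First, augment the grammar with A' → A
I₀ = CLOSURE({ [A' → . A] }):
  [A' → . A] has the dot before A: add [A → . a A], [A → .], [A → . E a f]
  [A → . E a f] has the dot before E: add [E → . A n Y]
No further items can be added.

I₀ = { [A → . E a f], [A → . a A], [A → .], [A' → . A], [E → . A n Y] }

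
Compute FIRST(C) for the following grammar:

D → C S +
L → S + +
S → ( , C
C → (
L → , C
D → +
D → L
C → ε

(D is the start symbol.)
To compute FIRST(C), examine every production with C on the left-hand side, reading each right-hand side left to right until a non-nullable symbol is reached.

From C → (:
  - '(' is a terminal: add '(' and stop
From C → ε:
  - ε-production, so ε ∈ FIRST(C)

Collecting: FIRST(C) = { '(', ε }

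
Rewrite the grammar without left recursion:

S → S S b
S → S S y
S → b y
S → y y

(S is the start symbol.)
S → b y S'
S → y y S'
S' → S b S'
S' → S y S'
S' → ε

S is directly left-recursive. The standard transformation for
  A → A α₁ | ... | A α_m | β₁ | ... | β_n
is
  A  → β₁ A' | ... | β_n A'
  A' → α₁ A' | ... | α_m A' | ε

S → b y becomes S → b y S'
S → y y becomes S → y y S'
S → S S b becomes S' → S b S'
S → S S y becomes S' → S y S'
Add S' → ε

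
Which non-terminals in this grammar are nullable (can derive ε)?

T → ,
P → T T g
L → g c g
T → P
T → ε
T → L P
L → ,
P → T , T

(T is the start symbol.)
{ 'T' }

ε-productions: T → ε
So T is immediately nullable.
No further non-terminal can be added: every production for the remaining non-terminals contains a terminal or a non-nullable non-terminal.
Nullable = { 'T' }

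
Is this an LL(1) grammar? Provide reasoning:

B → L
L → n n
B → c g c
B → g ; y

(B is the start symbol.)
Yes, the grammar is LL(1).

Relevant sets:
  FIRST(L) = { 'n' }

For B:
  PREDICT(B → L) = { 'n' }
  PREDICT(B → c g c) = { 'c' }
  PREDICT(B → g ';' y) = { 'g' }
L has a single production, so nothing to check there.

All predict sets are disjoint. The grammar IS LL(1).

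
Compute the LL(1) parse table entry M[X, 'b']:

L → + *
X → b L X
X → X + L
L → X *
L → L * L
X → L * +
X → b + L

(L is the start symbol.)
X → b L X, X → X + L, X → L * +, X → b + L

To find M[X, 'b'], we find productions for X where 'b' is in the predict set (PREDICT(N → α) = (FIRST(α) \ {ε}) ∪ (FOLLOW(N) if α ⇒* ε)).

Relevant sets:
  FIRST(X) = { '+', 'b' }
  FIRST(L) = { '+', 'b' }

X → b L X: PREDICT = { 'b' }
  'b' is in predict set, so this production goes in M[X, 'b']
X → X + L: PREDICT = { '+', 'b' }
  'b' is in predict set, so this production goes in M[X, 'b']
X → L * +: PREDICT = { '+', 'b' }
  'b' is in predict set, so this production goes in M[X, 'b']
X → b + L: PREDICT = { 'b' }
  'b' is in predict set, so this production goes in M[X, 'b']

M[X, 'b'] = X → b L X, X → X + L, X → L * +, X → b + L  (a multiply-defined cell — the grammar is not LL(1))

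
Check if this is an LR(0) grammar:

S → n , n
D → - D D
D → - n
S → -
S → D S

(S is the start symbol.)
A grammar is LR(0) if no state in the canonical LR(0) collection has:
  - both a shift item (dot before a terminal) and a complete item (shift-reduce conflict), or
  - two or more complete items (reduce-reduce conflict; the accept item [S' → S .] counts as a complete item here).

Augment with S' → S and build the canonical LR(0) collection (I0 = CLOSURE({[S' → . S]}), then GOTO on every symbol after a dot until no new states appear). It has 12 states:
  I0: { [D → . - D D], [D → . - n], [S → . -], [S → . D S], [S → . n , n], [S' → . S] }  — shift
  I1: { [D → - . D D], [D → - . n], [D → . - D D], [D → . - n], [S → - .] }  — shift, reduce
  I2: { [D → . - D D], [D → . - n], [S → . -], [S → . D S], [S → . n , n], [S → D . S] }  — shift
  I3: { [S' → S .] }  — accept
  I4: { [S → n . , n] }  — shift
  I5: { [S → n , . n] }  — shift
  I6: { [S → n , n .] }  — reduce
  I7: { [S → D S .] }  — reduce
  I8: { [D → - . D D], [D → - . n], [D → . - D D], [D → . - n] }  — shift
  I9: { [D → - D . D], [D → . - D D], [D → . - n] }  — shift
  I10: { [D → - n .] }  — reduce
  I11: { [D → - D D .] }  — reduce

Conflict in state I1:
  Shift-reduce conflict between [S → - .] and [D → . - D D]
So the grammar is NOT LR(0).

Answer: No. Shift-reduce conflict between [S → - .] and [D → . - D D]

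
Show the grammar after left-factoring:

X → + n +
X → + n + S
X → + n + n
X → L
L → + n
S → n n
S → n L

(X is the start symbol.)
Left-factoring transforms A → αβ₁ | αβ₂ into A → αA' and A' → β₁ | β₂
(α is the longest common prefix among the alternatives). Repeat until
no nonterminal has two alternatives with a common prefix.

Round 1: X has alternatives sharing prefix '+ n +'. Introduce X': X → + n + X'
  Add: X' → ε
  Add: X' → S
  Add: X' → n

Round 2: S has alternatives sharing prefix 'n'. Introduce S': S → n S'
  Add: S' → n
  Add: S' → L

No remaining common prefixes — done.

Resulting grammar:
X → + n + X'
X' → ε
X' → S
X' → n
X → L
L → + n
S → n S'
S' → n
S' → L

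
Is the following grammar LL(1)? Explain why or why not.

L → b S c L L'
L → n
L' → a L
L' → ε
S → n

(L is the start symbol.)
No. Predict set conflict for L': { 'a' }

Relevant sets:
  FOLLOW(L') = { $, 'a' }

For L:
  PREDICT(L → b S c L L') = { 'b' }
  PREDICT(L → n) = { 'n' }
For L':
  PREDICT(L' → a L) = { 'a' }
  PREDICT(L' → ε) = { $, 'a' }
S has a single production, so nothing to check there.

Conflict found: Predict set conflict for L': { 'a' }
The grammar is NOT LL(1).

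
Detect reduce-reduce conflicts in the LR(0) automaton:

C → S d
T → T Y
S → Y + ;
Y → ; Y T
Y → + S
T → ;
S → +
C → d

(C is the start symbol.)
A reduce-reduce conflict occurs when an LR(0) state has two complete items [A → α .] and [B → β .] — both call for a reduction, and with no lookahead the parser cannot choose between them.

Augment with C' → C and build the canonical LR(0) collection (I0 = CLOSURE({[C' → . C]}), then GOTO on every symbol after a dot until no new states appear). It has 16 states:
  I0: { [C → . S d], [C → . d], [C' → . C], [S → . +], [S → . Y + ;], [Y → . + S], [Y → . ; Y T] }  — shift
  I1: { [S → + .], [S → . +], [S → . Y + ;], [Y → + . S], [Y → . + S], [Y → . ; Y T] }  — shift, reduce
  I2: { [Y → . + S], [Y → . ; Y T], [Y → ; . Y T] }  — shift
  I3: { [C' → C .] }  — accept
  I4: { [C → S . d] }  — shift
  I5: { [S → Y . + ;] }  — shift
  I6: { [C → d .] }  — reduce
  I7: { [S → Y + . ;] }  — shift
  I8: { [S → Y + ; .] }  — reduce
  I9: { [C → S d .] }  — reduce
  I10: { [S → . +], [S → . Y + ;], [Y → + . S], [Y → . + S], [Y → . ; Y T] }  — shift
  I11: { [T → . ;], [T → . T Y], [Y → ; Y . T] }  — shift
  I12: { [T → ; .] }  — reduce
  I13: { [T → T . Y], [Y → . + S], [Y → . ; Y T], [Y → ; Y T .] }  — shift, reduce
  I14: { [T → T Y .] }  — reduce
  I15: { [Y → + S .] }  — reduce

No state contains more than one complete item.

Answer: No reduce-reduce conflicts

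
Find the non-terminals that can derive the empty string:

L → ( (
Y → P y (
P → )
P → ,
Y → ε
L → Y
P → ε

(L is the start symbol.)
{ 'L', 'P', 'Y' }

A non-terminal is nullable if it can derive ε (the empty string): either it has an ε-production, or it has a production whose right-hand side consists entirely of nullable non-terminals.

ε-productions: Y → ε, P → ε
So Y, P are immediately nullable.
L → Y: every symbol on the right is nullable, so L is nullable too.
Every non-terminal is now nullable.
Nullable = { 'L', 'P', 'Y' }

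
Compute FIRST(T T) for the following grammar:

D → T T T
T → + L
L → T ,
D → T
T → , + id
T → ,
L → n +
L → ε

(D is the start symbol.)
{ '+', ',' }

FIRST sets of the non-terminals involved (from the grammar, by fixed-point iteration):
  FIRST(T) = { '+', ',' }

To compute FIRST(T T), process the symbols left to right:
Symbol T is a non-terminal. Add FIRST(T) \ {ε} = { '+', ',' }
T is not nullable (ε ∉ FIRST(T)), so stop here.
FIRST(T T) = { '+', ',' }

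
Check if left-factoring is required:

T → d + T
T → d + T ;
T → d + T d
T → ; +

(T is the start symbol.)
Yes, T has productions with common prefix 'd + T'

Left-factoring is needed when two productions for the same non-terminal
share a common prefix on the right-hand side.

Productions for T:
  T → d + T
  T → d + T ;
  T → d + T d
  T → ; +

Found common prefix 'd + T' in productions for T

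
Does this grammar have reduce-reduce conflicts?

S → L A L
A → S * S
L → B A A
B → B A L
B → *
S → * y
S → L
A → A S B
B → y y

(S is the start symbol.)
A reduce-reduce conflict occurs when an LR(0) state has two complete items [A → α .] and [B → β .] — both call for a reduction, and with no lookahead the parser cannot choose between them.

Augment with S' → S and build the canonical LR(0) collection (I0 = CLOSURE({[S' → . S]}), then GOTO on every symbol after a dot until no new states appear). It has 22 states:
  I0: { [B → . *], [B → . B A L], [B → . y y], [L → . B A A], [S → . * y], [S → . L A L], [S → . L], [S' → . S] }  — shift
  I1: { [B → * .], [S → * . y] }  — shift, reduce
  I2: { [A → . A S B], [A → . S * S], [B → . *], [B → . B A L], [B → . y y], [B → B . A L], [L → . B A A], [L → B . A A], [S → . * y], [S → . L A L], [S → . L] }  — shift
  I3: { [A → . A S B], [A → . S * S], [B → . *], [B → . B A L], [B → . y y], [L → . B A A], [S → . * y], [S → . L A L], [S → . L], [S → L . A L], [S → L .] }  — shift, reduce
  I4: { [S' → S .] }  — accept
  I5: { [B → y . y] }  — shift
  I6: { [B → y y .] }  — reduce
  I7: { [A → A . S B], [B → . *], [B → . B A L], [B → . y y], [L → . B A A], [S → . * y], [S → . L A L], [S → . L], [S → L A . L] }  — shift
  I8: { [A → S . * S] }  — shift
  I9: { [A → S * . S], [B → . *], [B → . B A L], [B → . y y], [L → . B A A], [S → . * y], [S → . L A L], [S → . L] }  — shift
  I10: { [A → S * S .] }  — reduce
  I11: { [A → . A S B], [A → . S * S], [B → . *], [B → . B A L], [B → . y y], [L → . B A A], [S → . * y], [S → . L A L], [S → . L], [S → L . A L], [S → L .], [S → L A L .] }  — shift, 2 reduces
  I12: { [A → A S . B], [B → . *], [B → . B A L], [B → . y y] }  — shift
  I13: { [B → * .] }  — reduce
  I14: { [A → . A S B], [A → . S * S], [A → A S B .], [B → . *], [B → . B A L], [B → . y y], [B → B . A L], [L → . B A A], [S → . * y], [S → . L A L], [S → . L] }  — shift, reduce
  I15: { [A → A . S B], [B → . *], [B → . B A L], [B → . y y], [B → B A . L], [L → . B A A], [S → . * y], [S → . L A L], [S → . L] }  — shift
  I16: { [A → . A S B], [A → . S * S], [B → . *], [B → . B A L], [B → . y y], [B → B A L .], [L → . B A A], [S → . * y], [S → . L A L], [S → . L], [S → L . A L], [S → L .] }  — shift, 2 reduces
  I17: { [A → . A S B], [A → . S * S], [A → A . S B], [B → . *], [B → . B A L], [B → . y y], [B → B A . L], [L → . B A A], [L → B A . A], [S → . * y], [S → . L A L], [S → . L] }  — shift
  I18: { [A → A . S B], [B → . *], [B → . B A L], [B → . y y], [L → . B A A], [L → B A A .], [S → . * y], [S → . L A L], [S → . L] }  — shift, reduce
  I19: { [A → A S . B], [A → S . * S], [B → . *], [B → . B A L], [B → . y y] }  — shift
  I20: { [A → S * . S], [B → * .], [B → . *], [B → . B A L], [B → . y y], [L → . B A A], [S → . * y], [S → . L A L], [S → . L] }  — shift, reduce
  I21: { [S → * y .] }  — reduce

I11 contains complete items [S → L .], [S → L A L .] — reduce-reduce conflict.
I16 contains complete items [B → B A L .], [S → L .] — reduce-reduce conflict.

Answer: Yes — I11: [S → L .] vs [S → L A L .]; I16: [B → B A L .] vs [S → L .]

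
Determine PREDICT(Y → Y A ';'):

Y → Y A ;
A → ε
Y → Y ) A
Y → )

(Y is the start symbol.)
{ ')' }

PREDICT(Y → Y A ';') = (FIRST(RHS) \ {ε}) ∪ (FOLLOW(Y) if ε ∈ FIRST(RHS), i.e. RHS ⇒* ε)
FIRST(Y) = { ')' }
FIRST(Y A ';') = { ')' }
ε ∉ FIRST(Y A ';'), so FOLLOW(Y) is not added.
PREDICT(Y → Y A ';') = { ')' }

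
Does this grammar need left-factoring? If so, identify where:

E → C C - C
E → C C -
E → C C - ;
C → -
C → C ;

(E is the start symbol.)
Yes, E has productions with common prefix 'C C -'

Left-factoring is needed when two productions for the same non-terminal
share a common prefix on the right-hand side.

Productions for E:
  E → C C - C
  E → C C -
  E → C C - ;
Productions for C:
  C → -
  C → C ;

Found common prefix 'C C -' in productions for E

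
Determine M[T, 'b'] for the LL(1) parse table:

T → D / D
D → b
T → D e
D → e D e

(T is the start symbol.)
To find M[T, 'b'], we find productions for T where 'b' is in the predict set (PREDICT(N → α) = (FIRST(α) \ {ε}) ∪ (FOLLOW(N) if α ⇒* ε)).

Relevant sets:
  FIRST(D) = { 'b', 'e' }

T → D / D: PREDICT = { 'b', 'e' }
  'b' is in predict set, so this production goes in M[T, 'b']
T → D e: PREDICT = { 'b', 'e' }
  'b' is in predict set, so this production goes in M[T, 'b']

M[T, 'b'] = T → D / D, T → D e  (a multiply-defined cell — the grammar is not LL(1))

Answer: T → D / D, T → D e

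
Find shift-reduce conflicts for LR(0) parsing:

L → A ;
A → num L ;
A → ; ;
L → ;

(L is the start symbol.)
Yes — I1: [L → ; .] vs [A → ; . ;]

A shift-reduce conflict occurs when an LR(0) state has both:
  - a complete (reduce) item [A → α .] (dot at the end), and
  - a shift item [B → β . c γ] (dot before a terminal).

Augment with L' → L and build the canonical LR(0) collection (I0 = CLOSURE({[L' → . L]}), then GOTO on every symbol after a dot until no new states appear). It has 9 states:
  I0: { [A → . ; ;], [A → . num L ;], [L → . ;], [L → . A ;], [L' → . L] }  — shift
  I1: { [A → ; . ;], [L → ; .] }  — shift, reduce
  I2: { [L → A . ;] }  — shift
  I3: { [L' → L .] }  — accept
  I4: { [A → . ; ;], [A → . num L ;], [A → num . L ;], [L → . ;], [L → . A ;] }  — shift
  I5: { [A → num L . ;] }  — shift
  I6: { [A → num L ; .] }  — reduce
  I7: { [L → A ; .] }  — reduce
  I8: { [A → ; ; .] }  — reduce

I1 contains reduce item [L → ; .] and shift item [A → ; . ;] — shift-reduce conflict.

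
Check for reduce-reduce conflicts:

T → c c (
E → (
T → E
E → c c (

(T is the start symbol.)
Yes — I6: [E → c c ( .] vs [T → c c ( .]

A reduce-reduce conflict occurs when an LR(0) state has two complete items [A → α .] and [B → β .] — both call for a reduction, and with no lookahead the parser cannot choose between them.

Augment with T' → T and build the canonical LR(0) collection (I0 = CLOSURE({[T' → . T]}), then GOTO on every symbol after a dot until no new states appear). It has 7 states:
  I0: { [E → . (], [E → . c c (], [T → . E], [T → . c c (], [T' → . T] }  — shift
  I1: { [E → ( .] }  — reduce
  I2: { [T → E .] }  — reduce
  I3: { [T' → T .] }  — accept
  I4: { [E → c . c (], [T → c . c (] }  — shift
  I5: { [E → c c . (], [T → c c . (] }  — shift
  I6: { [E → c c ( .], [T → c c ( .] }  — 2 reduces

I6 contains complete items [E → c c ( .], [T → c c ( .] — reduce-reduce conflict.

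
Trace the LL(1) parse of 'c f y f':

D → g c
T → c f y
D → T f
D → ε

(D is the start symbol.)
Stack is shown with the top on the left.

Stack      Input      Action
----------------------------
D $        c f y f $  output D → T f
T f $      c f y f $  output T → c f y
c f y f $  c f y f $  match 'c'
f y f $    f y f $    match 'f'
y f $      y f $      match 'y'
f $        f $        match 'f'
$          $          accept

The string is accepted.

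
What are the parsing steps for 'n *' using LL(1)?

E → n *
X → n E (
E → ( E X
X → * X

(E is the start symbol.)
LL(1) parsing maintains a stack (initially the start symbol over $) and the input. At each step: if the stack top is a terminal, match it against the current input token; if it is a non-terminal N, replace it with the RHS of M[N, lookahead] (the unique production whose predict set contains the lookahead).

Stack is shown with the top on the left.

Stack  Input  Action
--------------------
E $    n * $  output E → n *
n * $  n * $  match 'n'
* $    * $    match '*'
$      $      accept

The string is accepted.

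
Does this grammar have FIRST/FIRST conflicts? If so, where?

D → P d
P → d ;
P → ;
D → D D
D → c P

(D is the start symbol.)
Yes. D → P d / D → D D on { ';', 'd' }; D → D D / D → c P on { 'c' }

A FIRST/FIRST conflict occurs when two productions N → α and N → β for the same non-terminal have FIRST(α) ∩ FIRST(β) ≠ ∅ (with ε ∈ FIRST of a nullable right-hand side, so two nullable alternatives also conflict).

FIRST sets of the non-terminals at (or reachable through a nullable prefix from) the front of some alternative:
  FIRST(P) = { ';', 'd' }
  FIRST(D) = { ';', 'c', 'd' }

Productions for D:
  D → P d: FIRST = { ';', 'd' }
  D → D D: FIRST = { ';', 'c', 'd' }
  D → c P: FIRST = { 'c' }
Productions for P:
  P → d ;: FIRST = { 'd' }
  P → ;: FIRST = { ';' }

Conflict for D: D → P d and D → D D
  Overlap: { ';', 'd' }
Conflict for D: D → D D and D → c P
  Overlap: { 'c' }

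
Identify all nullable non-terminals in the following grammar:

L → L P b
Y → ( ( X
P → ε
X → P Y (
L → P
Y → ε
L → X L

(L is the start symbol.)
{ 'L', 'P', 'Y' }

A non-terminal is nullable if it can derive ε (the empty string): either it has an ε-production, or it has a production whose right-hand side consists entirely of nullable non-terminals.

ε-productions: P → ε, Y → ε
So P, Y are immediately nullable.
L → P: every symbol on the right is nullable, so L is nullable too.
No further non-terminal can be added: every production for the remaining non-terminals contains a terminal or a non-nullable non-terminal.
Nullable = { 'L', 'P', 'Y' }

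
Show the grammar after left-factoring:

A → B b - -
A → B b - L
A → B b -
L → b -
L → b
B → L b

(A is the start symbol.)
A → B b - A'
A' → -
A' → L
A' → ε
L → b L'
L' → -
L' → ε
B → L b

Left-factoring transforms A → αβ₁ | αβ₂ into A → αA' and A' → β₁ | β₂
(α is the longest common prefix among the alternatives). Repeat until
no nonterminal has two alternatives with a common prefix.

Round 1: A has alternatives sharing prefix 'B b -'. Introduce A': A → B b - A'
  Add: A' → -
  Add: A' → L
  Add: A' → ε

Round 2: L has alternatives sharing prefix 'b'. Introduce L': L → b L'
  Add: L' → -
  Add: L' → ε

No remaining common prefixes — done.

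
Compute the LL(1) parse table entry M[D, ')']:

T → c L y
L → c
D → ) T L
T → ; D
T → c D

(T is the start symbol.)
D → ) T L

To find M[D, ')'], we find productions for D where ')' is in the predict set (PREDICT(N → α) = (FIRST(α) \ {ε}) ∪ (FOLLOW(N) if α ⇒* ε)).

D → ) T L: PREDICT = { ')' }
  ')' is in predict set, so this production goes in M[D, ')']

M[D, ')'] = D → ) T L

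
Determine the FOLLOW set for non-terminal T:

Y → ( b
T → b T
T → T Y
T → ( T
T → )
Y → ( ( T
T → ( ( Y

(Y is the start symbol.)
To compute FOLLOW(T), find every occurrence of T on a right-hand side N → α T β: add FIRST(β) \ {ε}, and if β is empty or nullable also add FOLLOW(N). Iterate to a fixed point.

In T → b T: T is at the end; this adds FOLLOW(T) to itself — nothing new
In T → T Y: T is followed by Y, add FIRST(Y) \ {ε} = { '(' }
In T → ( T: T is at the end; this adds FOLLOW(T) to itself — nothing new
In Y → ( ( T: T is at the end, add FOLLOW(Y)

The FOLLOW sets referred to above (computed the same way, to a fixed point):
  FOLLOW(Y) = { $, '(' }

Taking the union: FOLLOW(T) = { $, '(' }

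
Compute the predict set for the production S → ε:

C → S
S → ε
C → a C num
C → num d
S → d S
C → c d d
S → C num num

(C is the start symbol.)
{ $, 'num' }

PREDICT(S → ε) = (FIRST(RHS) \ {ε}) ∪ (FOLLOW(S) if ε ∈ FIRST(RHS), i.e. RHS ⇒* ε)
The right-hand side is ε (FIRST(ε) = { ε }), so the predict set is FOLLOW(S) = { $, 'num' }
PREDICT(S → ε) = { $, 'num' }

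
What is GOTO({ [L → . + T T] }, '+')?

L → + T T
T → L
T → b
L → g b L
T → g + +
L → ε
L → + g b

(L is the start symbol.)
GOTO(I, '+') = CLOSURE({ [A → αX.β] : [A → α.Xβ] ∈ I, X = '+' })

Items with dot before '+', with the dot advanced:
  [L → . + T T] → [L → + . T T]
Closure of the advanced items:
  [L → + . T T] has the dot before T: add [T → . L], [T → . b], [T → . g + +]
  [T → . L] has the dot before L: add [L → . + T T], [L → . g b L], [L → .], [L → . + g b]

GOTO = { [L → + . T T], [L → . + T T], [L → . + g b], [L → . g b L], [L → .], [T → . L], [T → . b], [T → . g + +] }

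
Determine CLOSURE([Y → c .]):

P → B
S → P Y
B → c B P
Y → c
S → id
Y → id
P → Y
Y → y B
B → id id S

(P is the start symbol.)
To compute CLOSURE, for each item [A → α.Bβ] where B is a non-terminal, add [B → .γ] for all productions B → γ; repeat for the newly added items until nothing changes.

Start with: [Y → c .]
The dot is at the end, so nothing is added.

CLOSURE = { [Y → c .] }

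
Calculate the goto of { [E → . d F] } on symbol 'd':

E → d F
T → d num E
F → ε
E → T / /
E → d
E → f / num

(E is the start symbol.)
{ [E → d . F], [F → .] }

GOTO(I, 'd') = CLOSURE({ [A → αX.β] : [A → α.Xβ] ∈ I, X = 'd' })

Items with dot before 'd', with the dot advanced:
  [E → . d F] → [E → d . F]
Closure of the advanced items:
  [E → d . F] has the dot before F: add [F → .]

GOTO = { [E → d . F], [F → .] }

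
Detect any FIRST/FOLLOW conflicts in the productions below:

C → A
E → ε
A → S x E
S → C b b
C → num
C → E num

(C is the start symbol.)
A FIRST/FOLLOW conflict occurs when a non-terminal N has a nullable alternative N → β (β ⇒* ε) and another alternative N → α with FIRST(α) ∩ FOLLOW(N) ≠ ∅: on such a lookahead the parser cannot decide between expanding α and letting N vanish via β.

Nullable non-terminals: E.
E has a nullable alternative but only one production, so nothing to check.

A, C, S have no nullable alternative, so no FIRST/FOLLOW check is needed there.

No FIRST/FOLLOW conflicts found.

Answer: No FIRST/FOLLOW conflicts.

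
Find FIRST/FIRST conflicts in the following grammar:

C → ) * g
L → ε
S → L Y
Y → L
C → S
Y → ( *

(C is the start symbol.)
FIRST sets of the non-terminals at (or reachable through a nullable prefix from) the front of some alternative:
  FIRST(S) = { '(', ε }
  FIRST(L) = { ε }

Productions for C:
  C → ) * g: FIRST = { ')' }
  C → S: FIRST = { '(', ε }
Productions for Y:
  Y → L: FIRST = { ε }
  Y → ( *: FIRST = { '(' }
L, S have only one production, so no FIRST/FIRST conflict is possible there.

All alternatives of each non-terminal have pairwise disjoint FIRST sets.

Answer: No FIRST/FIRST conflicts.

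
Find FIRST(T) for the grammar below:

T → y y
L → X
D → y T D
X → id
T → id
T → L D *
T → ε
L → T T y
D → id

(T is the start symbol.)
FIRST sets of the other non-terminals involved (by the same procedure, iterated to a fixed point):
  FIRST(L) = { 'id', 'y' }

From T → y y:
  - y is a terminal: add 'y' and stop
From T → id:
  - id is a terminal: add 'id' and stop
From T → L D *:
  - L is a non-terminal: add FIRST(L) \ {ε} = { 'id', 'y' }
    L is not nullable, so stop
From T → ε:
  - ε-production, so ε ∈ FIRST(T)

Collecting: FIRST(T) = { 'id', 'y', ε }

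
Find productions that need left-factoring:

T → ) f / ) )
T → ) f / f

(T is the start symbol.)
Left-factoring is needed when two productions for the same non-terminal
share a common prefix on the right-hand side.

Productions for T:
  T → ) f / ) )
  T → ) f / f

Found common prefix ') f /' in productions for T

Answer: Yes, T has productions with common prefix ') f /'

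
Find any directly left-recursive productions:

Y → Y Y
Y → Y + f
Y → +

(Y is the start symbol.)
Y → Y Y: LEFT RECURSIVE (starts with Y)
Y → Y + f: LEFT RECURSIVE (starts with Y)
Y → +: starts with '+'

The grammar has direct left recursion on: Y.

Answer: Yes, Y is left-recursive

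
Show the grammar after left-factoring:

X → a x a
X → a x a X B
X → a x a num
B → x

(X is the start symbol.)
X → a x a X'
X' → ε
X' → X B
X' → num
B → x

Left-factoring transforms A → αβ₁ | αβ₂ into A → αA' and A' → β₁ | β₂
(α is the longest common prefix among the alternatives). Repeat until
no nonterminal has two alternatives with a common prefix.

Round 1: X has alternatives sharing prefix 'a x a'. Introduce X': X → a x a X'
  Add: X' → ε
  Add: X' → X B
  Add: X' → num

No remaining common prefixes — done.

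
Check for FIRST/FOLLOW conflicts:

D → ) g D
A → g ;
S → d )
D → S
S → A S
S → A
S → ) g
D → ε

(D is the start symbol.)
Nullable non-terminals: D.
FIRST sets used below: FIRST(S) = { ')', 'd', 'g' }

D: nullable alternative(s) D → ε; FOLLOW(D) = { $ }
  D → ) g D: FIRST \ {ε} = { ')' } — disjoint from FOLLOW(D)
  D → S: FIRST \ {ε} = { ')', 'd', 'g' } — disjoint from FOLLOW(D)
  D → ε: FIRST \ {ε} = { } — this is the only nullable alternative, skip

A, S have no nullable alternative, so no FIRST/FOLLOW check is needed there.

No FIRST/FOLLOW conflicts found.

Answer: No FIRST/FOLLOW conflicts.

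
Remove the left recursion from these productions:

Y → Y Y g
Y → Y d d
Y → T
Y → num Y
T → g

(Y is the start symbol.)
Y is directly left-recursive. The standard transformation for
  A → A α₁ | ... | A α_m | β₁ | ... | β_n
is
  A  → β₁ A' | ... | β_n A'
  A' → α₁ A' | ... | α_m A' | ε

Y → T becomes Y → T Y'
Y → num Y becomes Y → num Y Y'
Y → Y Y g becomes Y' → Y g Y'
Y → Y d d becomes Y' → d d Y'
Add Y' → ε

Productions for other non-terminals are unchanged:
  T → g

Resulting grammar:
Y → T Y'
Y → num Y Y'
Y' → Y g Y'
Y' → d d Y'
Y' → ε
T → g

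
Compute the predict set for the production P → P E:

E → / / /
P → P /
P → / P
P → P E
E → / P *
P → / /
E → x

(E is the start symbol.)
PREDICT(P → P E) = (FIRST(RHS) \ {ε}) ∪ (FOLLOW(P) if ε ∈ FIRST(RHS), i.e. RHS ⇒* ε)
FIRST(P) = { '/' }
FIRST(P E) = { '/' }
ε ∉ FIRST(P E), so FOLLOW(P) is not added.
PREDICT(P → P E) = { '/' }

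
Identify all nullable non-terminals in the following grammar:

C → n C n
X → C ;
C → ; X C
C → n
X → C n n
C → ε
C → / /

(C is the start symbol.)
{ 'C' }

A non-terminal is nullable if it can derive ε (the empty string): either it has an ε-production, or it has a production whose right-hand side consists entirely of nullable non-terminals.

ε-productions: C → ε
So C is immediately nullable.
No further non-terminal can be added: every production for the remaining non-terminals contains a terminal or a non-nullable non-terminal.
Nullable = { 'C' }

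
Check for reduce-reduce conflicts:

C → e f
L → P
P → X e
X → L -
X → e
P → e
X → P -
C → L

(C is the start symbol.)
Yes — I5: [P → e .] vs [X → e .]

Augment with C' → C and build the canonical LR(0) collection (I0 = CLOSURE({[C' → . C]}), then GOTO on every symbol after a dot until no new states appear). It has 10 states:
  I0: { [C → . L], [C → . e f], [C' → . C], [L → . P], [P → . X e], [P → . e], [X → . L -], [X → . P -], [X → . e] }  — shift
  I1: { [C' → C .] }  — accept
  I2: { [C → L .], [X → L . -] }  — shift, reduce
  I3: { [L → P .], [X → P . -] }  — shift, reduce
  I4: { [P → X . e] }  — shift
  I5: { [C → e . f], [P → e .], [X → e .] }  — shift, 2 reduces
  I6: { [C → e f .] }  — reduce
  I7: { [P → X e .] }  — reduce
  I8: { [X → P - .] }  — reduce
  I9: { [X → L - .] }  — reduce

I5 contains complete items [P → e .], [X → e .] — reduce-reduce conflict.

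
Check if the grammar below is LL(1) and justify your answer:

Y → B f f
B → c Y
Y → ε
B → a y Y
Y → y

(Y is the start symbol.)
Relevant sets:
  FIRST(B) = { 'a', 'c' }
  FOLLOW(Y) = { $, 'f' }

For Y:
  PREDICT(Y → B f f) = { 'a', 'c' }
  PREDICT(Y → ε) = { $, 'f' }
  PREDICT(Y → y) = { 'y' }
For B:
  PREDICT(B → c Y) = { 'c' }
  PREDICT(B → a y Y) = { 'a' }

All predict sets are disjoint. The grammar IS LL(1).

Answer: Yes, the grammar is LL(1).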